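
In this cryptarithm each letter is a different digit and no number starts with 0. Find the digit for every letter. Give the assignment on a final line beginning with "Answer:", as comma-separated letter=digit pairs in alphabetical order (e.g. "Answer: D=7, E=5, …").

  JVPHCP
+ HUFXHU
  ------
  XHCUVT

Step 1. [col 1: P + U ≡ T (mod 10)] several values work for U in column 1 (P + U ≡ T (mod 10), carry-in 0); try U=2, so U=2.
Step 2. [col 1: P + U ≡ T (mod 10)] column 1 (P + U ≡ T (mod 10), carry-in 0) doesn't pin P yet; pick P=7 and continue. So P=7.
Step 3. [col 1: P + U ≡ T (mod 10)] column 1 reads P+U+carry(0)=T with P=7, U=2; with digits 2,7 already taken and all letters distinct, the only value for T is 9, so T=9.
Step 4. [col 2: C + H ≡ V (mod 10)] no forcing yet in column 2 (carry-in 0); C=8 is free and consistent — try it ⇒ C=8.
Step 5. [col 2: C + H ≡ V (mod 10)] column 2 (C + H ≡ V (mod 10), carry-in 0) doesn't pin H yet; pick H=5 and continue ⇒ H=5.
Step 6. [col 2: C + H ≡ V (mod 10)] column 2 reads C+H+carry(0)=V with C=8, H=5; with digits 2,5,7,8,9 already taken and all letters distinct, the only value for V is 3 ⇒ V=3.
Step 7. [col 3: H + X ≡ U (mod 10)] from column 3 (H=5, U=2, carry-in 1, digits 2,3,5,7,8,9 already taken and all letters distinct): X must equal 6, so X=6.
Step 8. [col 4: P + F ≡ C (mod 10)] column 4: given P=7, C=8, carry-in 1, and digits 2,3,5,6,7,8,9 already taken and all letters distinct, P+F≡C (mod 10) forces F=0. So F=0.
Step 9. [col 6: J + H ≡ X (mod 10)] from column 6 (H=5, X=6, carry-in 0, digits 0,2,3,5,6,7,8,9 already taken and all letters distinct): J must equal 1, so J=1.

Answer: C=8, F=0, H=5, J=1, P=7, T=9, U=2, V=3, X=6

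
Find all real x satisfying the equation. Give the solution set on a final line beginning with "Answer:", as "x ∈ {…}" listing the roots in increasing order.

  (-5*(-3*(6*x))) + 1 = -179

Step 1. [(-5*(-3*(6*x))) + 1 = -179] the outer +1 inverts by subtracting 1 ⇒ sub: -5*(-3*(6*x)) = -180.
Step 2. [-5*(-3*(6*x)) = -180] LHS = -5·(…); ÷-5 both sides, so div: -3*(6*x) = 36.
Step 3. [-3*(6*x) = 36] LHS = -3·(…); ÷-3 both sides. So div: 6*x = -12.
Step 4. [6*x = -12] 6·(inner) — divide through by 6. So div: x = -2.

Answer: x ∈ {-2}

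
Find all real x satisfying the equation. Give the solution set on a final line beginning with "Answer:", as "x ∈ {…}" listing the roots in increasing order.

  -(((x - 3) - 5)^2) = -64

Step 1. [-(((x - 3) - 5)^2) = -64] leading − — multiply by −1, so neg: ((x - 3) - 5)^2 = 64.
Step 2. [((x - 3) - 5)^2 = 64] LHS squared, RHS 64 ≥ 0: apply √ (±), so sqrt: (x - 3) - 5 = 8 or -8.
Step 3. [(x - 3) - 5 = 8 or -8] 5 comes off first (add 5) ⇒ sub: x - 3 = 13 or -3.
Step 4. [x - 3 = 13 or -3] -3 is outermost — add 3 both sides ⇒ sub: x = 16 or 0.

Answer: x ∈ {0, 16}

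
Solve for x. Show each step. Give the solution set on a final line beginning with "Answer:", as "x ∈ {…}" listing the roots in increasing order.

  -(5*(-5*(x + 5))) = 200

Step 1. [-(5*(-5*(x + 5))) = 200] flip signs both sides, so neg: 5*(-5*(x + 5)) = -200.
Step 2. [5*(-5*(x + 5)) = -200] 5·(inner) — divide through by 5. So div: -5*(x + 5) = -40.
Step 3. [-5*(x + 5) = -40] leading coefficient -5: divide by -5, so div: x + 5 = 8.
Step 4. [x + 5 = 8] 5 comes off first (subtract 5). So sub: x = 3.

Answer: x ∈ {3}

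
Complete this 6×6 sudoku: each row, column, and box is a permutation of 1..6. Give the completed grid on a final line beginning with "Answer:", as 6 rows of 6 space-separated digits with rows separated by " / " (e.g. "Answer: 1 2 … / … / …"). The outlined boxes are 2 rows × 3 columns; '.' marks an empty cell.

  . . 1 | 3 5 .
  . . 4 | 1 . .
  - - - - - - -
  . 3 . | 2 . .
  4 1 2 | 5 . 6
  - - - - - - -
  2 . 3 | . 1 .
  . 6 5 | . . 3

Step 1. [r2c6∈{2}] nothing but 2 survives at r2c6. So r2c6=2.
Step 2. [r6c4∈{4}] r6c4's peers cover all but 4, so r6c4=4.
Step 3. [r2c1∈{3,5,6}] r2c1 is the only open cell in row 2 admitting 3. So r2c1=3.
Step 4. [r3c5∈{4}] only 4 remains possible at r3c5 ⇒ r3c5=4.
Step 5. [r3c1∈{5,6}] in row 3, 5 fits only at r3c1, so r3c1=5.
Step 6. [r5c6∈{5}] r5c6 has the single candidate 5. So r5c6=5.
Step 7. [r2c5∈{6}] r2c5 has the single candidate 6. So r2c5=6.
Step 8. [r1c1∈{6}] r1c1 has the single candidate 6. So r1c1=6.
Step 9. [r2c2∈{5}] r2c2's peers cover all but 5, so r2c2=5.
Step 10. [r3c6∈{1}] r3c6 has the single candidate 1, so r3c6=1.
Step 11. [r1c2∈{2}] only 2 remains possible at r1c2. So r1c2=2.
Step 12. [r6c5∈{2}] r6c5 has the single candidate 2. So r6c5=2.
Step 13. [r5c4∈{6}] r5c4 has the single candidate 6 ⇒ r5c4=6.
Step 14. [r4c5∈{3}] only 3 remains possible at r4c5 ⇒ r4c5=3.
Step 15. [r5c2∈{4}] r5c2 has the single candidate 4, so r5c2=4.
Step 16. [r3c3∈{6}] r3c3 is down to just 6, so r3c3=6.
Step 17. [r6c1∈{1}] r6c1's peers cover all but 1, so r6c1=1.
Step 18. [r1c6∈{4}] r1c6's peers cover all but 4, so r1c6=4.

Answer: 6 2 1 3 5 4 / 3 5 4 1 6 2 / 5 3 6 2 4 1 / 4 1 2 5 3 6 / 2 4 3 6 1 5 / 1 6 5 4 2 3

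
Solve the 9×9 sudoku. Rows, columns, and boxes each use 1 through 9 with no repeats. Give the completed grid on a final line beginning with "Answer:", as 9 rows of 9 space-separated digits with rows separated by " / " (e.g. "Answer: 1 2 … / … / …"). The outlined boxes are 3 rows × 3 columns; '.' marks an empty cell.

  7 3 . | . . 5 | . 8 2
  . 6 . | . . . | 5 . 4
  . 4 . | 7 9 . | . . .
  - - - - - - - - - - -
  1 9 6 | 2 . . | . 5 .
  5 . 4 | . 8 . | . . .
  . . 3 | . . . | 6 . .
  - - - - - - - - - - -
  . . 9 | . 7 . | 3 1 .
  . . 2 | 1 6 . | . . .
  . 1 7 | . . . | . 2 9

Step 1. [r3c7∈{1}] nothing but 1 survives at r3c7. So r3c7=1.
Step 2. [r2c8∈{3,7,9}] row 2 places 7 nowhere but r2c8, so r2c8=7.
Step 3. [r2c5∈{1,2,3}] in col 5, 2 fits only at r2c5 ⇒ r2c5=2.
Step 4. [r8c6∈{3,4,8,9}] in row 8, 9 fits only at r8c6. So r8c6=9.
Step 5. [r9c1∈{3,4,6,8}] r9c1 is the only open cell in row 9 admitting 6, so r9c1=6.
Step 6. [r8c8∈{4}] r8c8's peers cover all but 4 ⇒ r8c8=4.
Step 7. [r9c7∈{8}] r9c7 has the single candidate 8, so r9c7=8.
Step 8. [r8c7∈{7}] r8c7 has the single candidate 7 ⇒ r8c7=7.
Step 9. [r7c1∈{4,8}] col 1 places 4 nowhere but r7c1. So r7c1=4.
Step 10. [r1c4∈{4,6}] across row 1, 6 lands solely at r1c4. So r1c4=6.
Step 11. [r1c5∈{1,4}] row 1 places 4 nowhere but r1c5. So r1c5=4.
Step 12. [r2c6∈{1,3,8}] r2c6 is the only open cell in box 2 admitting 1, so r2c6=1.
Step 13. [r4c5∈{3}] r4c5's peers cover all but 3, so r4c5=3.
Step 14. [r2c3∈{8}] only 8 remains possible at r2c3. So r2c3=8.
Step 15. [r5c4∈{9}] only 9 remains possible at r5c4, so r5c4=9.
Step 16. [r9c5∈{5}] r9c5 has the single candidate 5. So r9c5=5.
Step 17. [r5c9∈{1,3,7}] in row 5, 1 fits only at r5c9, so r5c9=1.
Step 18. [r3c9∈{3,6}] in col 9, 3 fits only at r3c9 ⇒ r3c9=3.
Step 19. [r4c9∈{7,8}] across row 4, 8 lands solely at r4c9, so r4c9=8.
Step 20. [r4c6∈{4,7}] across row 4, 7 lands solely at r4c6 ⇒ r4c6=7.
Step 21. [r5c2∈{2,7}] r5c2 is the only open cell in row 5 admitting 7, so r5c2=7.
Step 22. [r6c6∈{4}] r6c6 has the single candidate 4 ⇒ r6c6=4.
Step 23. [r6c2∈{2,8}] 2 has one home in col 2: r6c2, so r6c2=2.
Step 24. [r8c9∈{5}] r8c9 has the single candidate 5. So r8c9=5.
Step 25. [r8c2∈{8}] r8c2 has the single candidate 8. So r8c2=8.
Step 26. [r9c4∈{3,4}] row 9 places 4 nowhere but r9c4, so r9c4=4.
Step 27. [r7c6∈{2,8}] row 7 places 2 nowhere but r7c6 ⇒ r7c6=2.
Step 28. [r1c7∈{9}] nothing but 9 survives at r1c7. So r1c7=9.
Step 29. [r3c6∈{8}] r3c6 has the single candidate 8 ⇒ r3c6=8.
Step 30. [r3c1∈{2}] r3c1 has the single candidate 2 ⇒ r3c1=2.
Step 31. [r1c3∈{1}] r1c3 is down to just 1. So r1c3=1.
Step 32. [r6c9∈{7}] r6c9's peers cover all but 7. So r6c9=7.
Step 33. [r7c4∈{8}] r7c4 is down to just 8 ⇒ r7c4=8.
Step 34. [r8c1∈{3}] r8c1 is down to just 3. So r8c1=3.
Step 35. [r7c2∈{5}] nothing but 5 survives at r7c2 ⇒ r7c2=5.
Step 36. [r6c5∈{1}] r6c5 is down to just 1, so r6c5=1.
Step 37. [r6c1∈{8}] r6c1 has the single candidate 8. So r6c1=8.
Step 38. [r6c4∈{5}] r6c4 has the single candidate 5. So r6c4=5.
Step 39. [r7c9∈{6}] only 6 remains possible at r7c9 ⇒ r7c9=6.
Step 40. [r3c8∈{6}] nothing but 6 survives at r3c8, so r3c8=6.
Step 41. [r5c8∈{3}] r5c8 has the single candidate 3. So r5c8=3.
Step 42. [r5c7∈{2}] r5c7's peers cover all but 2. So r5c7=2.
Step 43. [r4c7∈{4}] r4c7 has the single candidate 4, so r4c7=4.
Step 44. [r2c1∈{9}] r2c1's peers cover all but 9. So r2c1=9.
Step 45. [r9c6∈{3}] r9c6's peers cover all but 3, so r9c6=3.
Step 46. [r6c8∈{9}] only 9 remains possible at r6c8, so r6c8=9.
Step 47. [r3c3∈{5}] r3c3's peers cover all but 5, so r3c3=5.
Step 48. [r5c6∈{6}] nothing but 6 survives at r5c6, so r5c6=6.
Step 49. [r2c4∈{3}] r2c4's peers cover all but 3. So r2c4=3.

Answer: 7 3 1 6 4 5 9 8 2 / 9 6 8 3 2 1 5 7 4 / 2 4 5 7 9 8 1 6 3 / 1 9 6 2 3 7 4 5 8 / 5 7 4 9 8 6 2 3 1 / 8 2 3 5 1 4 6 9 7 / 4 5 9 8 7 2 3 1 6 / 3 8 2 1 6 9 7 4 5 / 6 1 7 4 5 3 8 2 9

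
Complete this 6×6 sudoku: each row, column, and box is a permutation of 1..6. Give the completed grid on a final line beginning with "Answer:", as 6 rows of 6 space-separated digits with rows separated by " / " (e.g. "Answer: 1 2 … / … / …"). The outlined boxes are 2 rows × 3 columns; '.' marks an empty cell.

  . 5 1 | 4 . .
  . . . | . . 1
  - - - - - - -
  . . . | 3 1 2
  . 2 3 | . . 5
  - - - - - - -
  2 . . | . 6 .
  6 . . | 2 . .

Step 1. [r1c1∈{3}] nothing but 3 survives at r1c1. So r1c1=3.
Step 2. [r2c1∈{4}] nothing but 4 survives at r2c1 ⇒ r2c1=4.
Step 3. [r2c2∈{6}] r2c2 is down to just 6. So r2c2=6.
Step 4. [r6c2∈{1,3,4}] r6c2 is the only open cell in row 6 admitting 1 ⇒ r6c2=1.
Step 5. [r2c5∈{2,3,5}] row 2 places 3 nowhere but r2c5. So r2c5=3.
Step 6. [r6c5∈{4,5}] r6c5 is the only open cell in col 5 admitting 5 ⇒ r6c5=5.
Step 7. [r6c3∈{4}] r6c3 is down to just 4. So r6c3=4.
Step 8. [r5c2∈{3}] r5c2's peers cover all but 3 ⇒ r5c2=3.
Step 9. [r5c3∈{5}] r5c3 has the single candidate 5. So r5c3=5.
Step 10. [r1c6∈{6}] r1c6 has the single candidate 6, so r1c6=6.
Step 11. [r3c1∈{5}] r3c1 has the single candidate 5. So r3c1=5.
Step 12. [r4c1∈{1}] only 1 remains possible at r4c1, so r4c1=1.
Step 13. [r6c6∈{3}] only 3 remains possible at r6c6. So r6c6=3.
Step 14. [r1c5∈{2}] r1c5's peers cover all but 2, so r1c5=2.
Step 15. [r5c6∈{4}] r5c6 is down to just 4 ⇒ r5c6=4.
Step 16. [r3c3∈{6}] r3c3 is down to just 6 ⇒ r3c3=6.
Step 17. [r2c4∈{5}] r2c4 has the single candidate 5 ⇒ r2c4=5.
Step 18. [r3c2∈{4}] r3c2 is down to just 4, so r3c2=4.
Step 19. [r4c5∈{4}] r4c5's peers cover all but 4 ⇒ r4c5=4.
Step 20. [r5c4∈{1}] nothing but 1 survives at r5c4, so r5c4=1.
Step 21. [r4c4∈{6}] nothing but 6 survives at r4c4. So r4c4=6.
Step 22. [r2c3∈{2}] r2c3 has the single candidate 2 ⇒ r2c3=2.

Answer: 3 5 1 4 2 6 / 4 6 2 5 3 1 / 5 4 6 3 1 2 / 1 2 3 6 4 5 / 2 3 5 1 6 4 / 6 1 4 2 5 3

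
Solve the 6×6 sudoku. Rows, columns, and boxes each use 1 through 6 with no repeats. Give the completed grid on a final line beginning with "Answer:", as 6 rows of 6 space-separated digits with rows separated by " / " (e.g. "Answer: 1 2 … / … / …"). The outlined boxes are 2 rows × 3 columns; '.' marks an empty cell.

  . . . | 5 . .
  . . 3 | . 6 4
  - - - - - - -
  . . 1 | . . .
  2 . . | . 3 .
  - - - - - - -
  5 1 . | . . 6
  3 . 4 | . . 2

Step 1. [r4c3∈{5,6}] r4c3 is the only open cell in col 3 admitting 5 ⇒ r4c3=5.
Step 2. [r6c4∈{1}] only 1 remains possible at r6c4 ⇒ r6c4=1.
Step 3. [r6c2∈{6}] nothing but 6 survives at r6c2 ⇒ r6c2=6.
Step 4. [r4c2∈{4}] only 4 remains possible at r4c2, so r4c2=4.
Step 5. [r1c2∈{2}] only 2 remains possible at r1c2 ⇒ r1c2=2.
Step 6. [r3c5∈{2,4,5}] col 5 places 2 nowhere but r3c5, so r3c5=2.
Step 7. [r1c5∈{1}] r1c5 is down to just 1 ⇒ r1c5=1.
Step 8. [r3c1∈{6}] r3c1's peers cover all but 6. So r3c1=6.
Step 9. [r5c4∈{3,4}] across row 5, 3 lands solely at r5c4, so r5c4=3.
Step 10. [r2c1∈{1}] r2c1 is down to just 1 ⇒ r2c1=1.
Step 11. [r5c5∈{4}] r5c5's peers cover all but 4, so r5c5=4.
Step 12. [r3c6∈{5}] r3c6 is down to just 5 ⇒ r3c6=5.
Step 13. [r3c2∈{3}] r3c2's peers cover all but 3 ⇒ r3c2=3.
Step 14. [r5c3∈{2}] r5c3's peers cover all but 2. So r5c3=2.
Step 15. [r2c4∈{2}] r2c4's peers cover all but 2, so r2c4=2.
Step 16. [r2c2∈{5}] r2c2's peers cover all but 5, so r2c2=5.
Step 17. [r4c4∈{6}] nothing but 6 survives at r4c4 ⇒ r4c4=6.
Step 18. [r1c3∈{6}] r1c3 has the single candidate 6 ⇒ r1c3=6.
Step 19. [r6c5∈{5}] r6c5 is down to just 5. So r6c5=5.
Step 20. [r1c6∈{3}] r1c6 has the single candidate 3, so r1c6=3.
Step 21. [r4c6∈{1}] only 1 remains possible at r4c6 ⇒ r4c6=1.
Step 22. [r1c1∈{4}] r1c1 has the single candidate 4, so r1c1=4.
Step 23. [r3c4∈{4}] r3c4 is down to just 4. So r3c4=4.

Answer: 4 2 6 5 1 3 / 1 5 3 2 6 4 / 6 3 1 4 2 5 / 2 4 5 6 3 1 / 5 1 2 3 4 6 / 3 6 4 1 5 2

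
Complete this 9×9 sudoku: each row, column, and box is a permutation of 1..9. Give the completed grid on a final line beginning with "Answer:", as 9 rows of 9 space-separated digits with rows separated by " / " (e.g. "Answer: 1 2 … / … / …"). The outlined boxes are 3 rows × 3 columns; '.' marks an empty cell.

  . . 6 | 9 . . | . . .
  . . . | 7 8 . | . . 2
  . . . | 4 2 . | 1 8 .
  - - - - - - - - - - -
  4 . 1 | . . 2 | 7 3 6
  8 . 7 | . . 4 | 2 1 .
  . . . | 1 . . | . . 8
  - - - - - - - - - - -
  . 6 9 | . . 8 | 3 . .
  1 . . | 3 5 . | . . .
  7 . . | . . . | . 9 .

Step 1. [r1c2∈{1,2,3,4,5,7,8}] across row 1, 8 lands solely at r1c2 ⇒ r1c2=8.
Step 2. [r6c1∈{2,3,5,6,9}] col 1 places 6 nowhere but r6c1. So r6c1=6.
Step 3. [r3c6∈{3,5,6}] in row 3, 6 fits only at r3c6 ⇒ r3c6=6.
Step 4. [r2c2∈{1,3,4,5,9}] col 2 places 1 nowhere but r2c2. So r2c2=1.
Step 5. [r2c3∈{3,4,5}] r2c3 is the only open cell in box 1 admitting 4, so r2c3=4.
Step 6. [r9c6∈{1}] nothing but 1 survives at r9c6, so r9c6=1.
Step 7. [r3c2∈{3,5,7,9}] in col 2, 7 fits only at r3c2, so r3c2=7.
Step 8. [r4c5∈{9}] r4c5 is down to just 9. So r4c5=9.
Step 9. [r4c2∈{5}] only 5 remains possible at r4c2, so r4c2=5.
Step 10. [r1c1∈{2,3,5}] 2 has one home in row 1: r1c1 ⇒ r1c1=2.
Step 11. [r7c1∈{5}] only 5 remains possible at r7c1, so r7c1=5.
Step 12. [r5c4∈{5,6}] across col 4, 5 lands solely at r5c4, so r5c4=5.
Step 13. [r5c9∈{9}] r5c9 is down to just 9 ⇒ r5c9=9.
Step 14. [r5c2∈{3}] only 3 remains possible at r5c2 ⇒ r5c2=3.
Step 15. [r6c3∈{2}] r6c3 is down to just 2. So r6c3=2.
Step 16. [r2c7∈{5,6,9}] 9 has one home in col 7: r2c7 ⇒ r2c7=9.
Step 17. [r9c4∈{2,6}] 6 has one home in col 4: r9c4, so r9c4=6.
Step 18. [r9c5∈{4}] r9c5 is down to just 4, so r9c5=4.
Step 19. [r7c5∈{7}] r7c5's peers cover all but 7 ⇒ r7c5=7.
Step 20. [r8c2∈{2,4}] r8c2 is the only open cell in col 2 admitting 4. So r8c2=4.
Step 21. [r2c1∈{3}] only 3 remains possible at r2c1. So r2c1=3.
Step 22. [r8c8∈{2,6,7}] 2 has one home in row 8: r8c8 ⇒ r8c8=2.
Step 23. [r1c8∈{4,5,7}] across col 8, 7 lands solely at r1c8. So r1c8=7.
Step 24. [r9c9∈{5}] r9c9's peers cover all but 5 ⇒ r9c9=5.
Step 25. [r8c3∈{8}] only 8 remains possible at r8c3, so r8c3=8.
Step 26. [r7c8∈{4}] r7c8's peers cover all but 4, so r7c8=4.
Step 27. [r6c5∈{3}] r6c5 is down to just 3, so r6c5=3.
Step 28. [r1c6∈{3,5}] 3 has one home in col 6: r1c6. So r1c6=3.
Step 29. [r1c7∈{4,5}] row 1 places 5 nowhere but r1c7, so r1c7=5.
Step 30. [r3c1∈{9}] r3c1's peers cover all but 9, so r3c1=9.
Step 31. [r7c9∈{1}] nothing but 1 survives at r7c9 ⇒ r7c9=1.
Step 32. [r6c7∈{4}] r6c7's peers cover all but 4, so r6c7=4.
Step 33. [r9c7∈{8}] only 8 remains possible at r9c7. So r9c7=8.
Step 34. [r6c2∈{9}] r6c2 is down to just 9, so r6c2=9.
Step 35. [r1c5∈{1}] r1c5's peers cover all but 1, so r1c5=1.
Step 36. [r2c6∈{5}] r2c6's peers cover all but 5 ⇒ r2c6=5.
Step 37. [r3c9∈{3}] nothing but 3 survives at r3c9 ⇒ r3c9=3.
Step 38. [r6c8∈{5}] nothing but 5 survives at r6c8. So r6c8=5.
Step 39. [r6c6∈{7}] nothing but 7 survives at r6c6. So r6c6=7.
Step 40. [r7c4∈{2}] r7c4's peers cover all but 2 ⇒ r7c4=2.
Step 41. [r8c6∈{9}] only 9 remains possible at r8c6 ⇒ r8c6=9.
Step 42. [r2c8∈{6}] only 6 remains possible at r2c8. So r2c8=6.
Step 43. [r1c9∈{4}] nothing but 4 survives at r1c9, so r1c9=4.
Step 44. [r8c9∈{7}] only 7 remains possible at r8c9. So r8c9=7.
Step 45. [r5c5∈{6}] only 6 remains possible at r5c5. So r5c5=6.
Step 46. [r9c3∈{3}] r9c3's peers cover all but 3 ⇒ r9c3=3.
Step 47. [r3c3∈{5}] r3c3 has the single candidate 5 ⇒ r3c3=5.
Step 48. [r4c4∈{8}] r4c4 has the single candidate 8, so r4c4=8.
Step 49. [r9c2∈{2}] r9c2 has the single candidate 2, so r9c2=2.
Step 50. [r8c7∈{6}] r8c7 is down to just 6. So r8c7=6.

Answer: 2 8 6 9 1 3 5 7 4 / 3 1 4 7 8 5 9 6 2 / 9 7 5 4 2 6 1 8 3 / 4 5 1 8 9 2 7 3 6 / 8 3 7 5 6 4 2 1 9 / 6 9 2 1 3 7 4 5 8 / 5 6 9 2 7 8 3 4 1 / 1 4 8 3 5 9 6 2 7 / 7 2 3 6 4 1 8 9 5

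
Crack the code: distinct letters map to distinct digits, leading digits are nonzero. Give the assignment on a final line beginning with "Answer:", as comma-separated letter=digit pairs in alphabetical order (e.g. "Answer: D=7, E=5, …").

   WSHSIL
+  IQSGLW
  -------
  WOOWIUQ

Step 1. [col 1: L + W ≡ Q (mod 10)] L=6 is one option consistent with column 1 (L + W ≡ Q (mod 10), carry-in 0) — take it. So L=6.
Step 2. [col 1: L + W ≡ Q (mod 10)] column 1 (L + W ≡ Q (mod 10), carry-in 0) doesn't pin W yet; pick W=1 and continue ⇒ W=1.
Step 3. [col 1: L + W ≡ Q (mod 10)] column 1: given L=6, W=1, carry-in 0, and digits 1,6 already taken and all letters distinct, L+W≡Q (mod 10) forces Q=7. So Q=7.
Step 4. [col 2: I + L ≡ U (mod 10)] several values work for I in column 2 (I + L ≡ U (mod 10), carry-in 0); try I=8 ⇒ I=8.
Step 5. [col 2: I + L ≡ U (mod 10)] from column 2 (I=8, L=6, carry-in 0, digits 1,6,7,8 already taken and all letters distinct): U must equal 4, so U=4.
Step 6. [col 3: S + G ≡ I (mod 10)] column 3 (S + G ≡ I (mod 10), carry-in 1) doesn't pin S yet; pick S=2 and continue, so S=2.
Step 7. [col 3: S + G ≡ I (mod 10)] from column 3 (S=2, I=8, carry-in 1, digits 1,2,4,6,7,8 already taken and all letters distinct): G must equal 5. So G=5.
Step 8. [col 4: H + S ≡ W (mod 10)] column 4 reads H+S+carry(0)=W with S=2, W=1; with digits 1,2,4,5,6,7,8 already taken and all letters distinct, the only value for H is 9, so H=9.
Step 9. [col 5: S + Q ≡ O (mod 10)] column 5: given S=2, Q=7, carry-in 1, and digits 1,2,4,5,6,7,8,9 already taken and all letters distinct, S+Q≡O (mod 10) forces O=0. So O=0.

Answer: G=5, H=9, I=8, L=6, O=0, Q=7, S=2, U=4, W=1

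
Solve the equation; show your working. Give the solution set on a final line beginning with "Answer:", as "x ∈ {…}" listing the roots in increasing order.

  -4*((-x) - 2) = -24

Step 1. [-4*((-x) - 2) = -24] leading coefficient -4: divide by -4. So div: (-x) - 2 = 6.
Step 2. [(-x) - 2 = 6] the outer -2 inverts by adding 2. So sub: -x = 8.
Step 3. [-x = 8] leading − — multiply by −1 ⇒ neg: x = -8.

Answer: x ∈ {-8}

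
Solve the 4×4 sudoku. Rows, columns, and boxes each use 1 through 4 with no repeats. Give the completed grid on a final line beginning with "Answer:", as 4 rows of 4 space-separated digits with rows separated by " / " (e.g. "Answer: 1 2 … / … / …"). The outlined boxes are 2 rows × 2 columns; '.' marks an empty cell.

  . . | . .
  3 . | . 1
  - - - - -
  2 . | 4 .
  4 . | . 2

Step 1. [r3c4∈{3}] r3c4 is down to just 3. So r3c4=3.
Step 2. [r3c2∈{1}] r3c2 is down to just 1. So r3c2=1.
Step 3. [r2c2∈{2,4}] row 2 places 4 nowhere but r2c2 ⇒ r2c2=4.
Step 4. [r2c3∈{2}] only 2 remains possible at r2c3, so r2c3=2.
Step 5. [r4c2∈{3}] r4c2 is down to just 3. So r4c2=3.
Step 6. [r1c3∈{3}] r1c3 is down to just 3, so r1c3=3.
Step 7. [r1c4∈{4}] nothing but 4 survives at r1c4. So r1c4=4.
Step 8. [r4c3∈{1}] r4c3 is down to just 1. So r4c3=1.
Step 9. [r1c2∈{2}] only 2 remains possible at r1c2, so r1c2=2.
Step 10. [r1c1∈{1}] r1c1 has the single candidate 1, so r1c1=1.

Answer: 1 2 3 4 / 3 4 2 1 / 2 1 4 3 / 4 3 1 2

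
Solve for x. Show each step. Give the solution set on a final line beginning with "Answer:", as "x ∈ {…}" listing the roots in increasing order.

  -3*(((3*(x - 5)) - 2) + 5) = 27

Step 1. [-3*(((3*(x - 5)) - 2) + 5) = 27] -3·(inner) — divide through by -3, so div: ((3*(x - 5)) - 2) + 5 = -9.
Step 2. [((3*(x - 5)) - 2) + 5 = -9] 5 comes off first (subtract 5), so sub: (3*(x - 5)) - 2 = -14.
Step 3. [(3*(x - 5)) - 2 = -14] the outer -2 inverts by adding 2. So sub: 3*(x - 5) = -12.
Step 4. [3*(x - 5) = -12] 3 out front; divide by 3, so div: x - 5 = -4.
Step 5. [x - 5 = -4] peel the -5: add 5 from each side ⇒ sub: x = 1.

Answer: x ∈ {1}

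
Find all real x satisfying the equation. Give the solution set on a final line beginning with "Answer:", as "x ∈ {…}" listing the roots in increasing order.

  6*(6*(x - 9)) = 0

Step 1. [6*(6*(x - 9)) = 0] 6 out front; divide by 6, so div: 6*(x - 9) = 0.
Step 2. [6*(x - 9) = 0] 6 out front; divide by 6. So div: x - 9 = 0.
Step 3. [x - 9 = 0] 9 comes off first (add 9) ⇒ sub: x = 9.

Answer: x ∈ {9}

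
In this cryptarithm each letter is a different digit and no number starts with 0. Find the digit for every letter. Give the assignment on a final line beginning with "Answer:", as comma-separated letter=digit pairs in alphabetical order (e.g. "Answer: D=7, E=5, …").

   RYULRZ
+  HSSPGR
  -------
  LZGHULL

Step 1. [col 1: Z + R ≡ L (mod 10)] several values work for L in column 1 (Z + R ≡ L (mod 10), carry-in 0); try L=1, so L=1.
Step 2. [col 1: Z + R ≡ L (mod 10)] several values work for R in column 1 (Z + R ≡ L (mod 10), carry-in 0); try R=8, so R=8.
Step 3. [col 1: Z + R ≡ L (mod 10)] column 1 reads Z+R+carry(0)=L with R=8, L=1; with digits 1,8 already taken and all letters distinct, the only value for Z is 3. So Z=3.
Step 4. [col 2: R + G ≡ L (mod 10)] in column 2 we have R+G≡L with carry-in 1; given R=8, L=1 and digits 1,3,8 already taken and all letters distinct, that pins G to 2, so G=2.
Step 5. [col 3: L + P ≡ U (mod 10)] column 3 (L + P ≡ U (mod 10), carry-in 1) doesn't pin U yet; pick U=9 and continue. So U=9.
Step 6. [col 3: L + P ≡ U (mod 10)] column 3: given L=1, U=9, carry-in 1, and digits 1,2,3,8,9 already taken and all letters distinct, L+P≡U (mod 10) forces P=7, so P=7.
Step 7. [col 4: U + S ≡ H (mod 10)] column 4 (U + S ≡ H (mod 10), carry-in 0) doesn't pin H yet; pick H=4 and continue. So H=4.
Step 8. [col 4: U + S ≡ H (mod 10)] column 4 reads U+S+carry(0)=H with U=9, H=4; with digits 1,2,3,4,7,8,9 already taken and all letters distinct, the only value for S is 5. So S=5.
Step 9. [col 5: Y + S ≡ G (mod 10)] column 5: given S=5, G=2, carry-in 1, and digits 1,2,3,4,5,7,8,9 already taken and all letters distinct, Y+S≡G (mod 10) forces Y=6 ⇒ Y=6.

Answer: G=2, H=4, L=1, P=7, R=8, S=5, U=9, Y=6, Z=3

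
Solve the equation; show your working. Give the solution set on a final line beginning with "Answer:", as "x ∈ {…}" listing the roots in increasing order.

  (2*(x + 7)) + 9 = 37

Step 1. [(2*(x + 7)) + 9 = 37] +9 is outermost — subtract 9 both sides. So sub: 2*(x + 7) = 28.
Step 2. [2*(x + 7) = 28] divide by the outer 2 ⇒ div: x + 7 = 14.
Step 3. [x + 7 = 14] +7 is outermost — subtract 7 both sides ⇒ sub: x = 7.

Answer: x ∈ {7}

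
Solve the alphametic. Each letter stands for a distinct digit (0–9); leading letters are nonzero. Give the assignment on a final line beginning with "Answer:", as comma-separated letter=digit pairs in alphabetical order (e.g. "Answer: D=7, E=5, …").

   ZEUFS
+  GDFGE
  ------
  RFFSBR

Step 1. [col 1: S + E ≡ R (mod 10)] E=3 is one option consistent with column 1 (S + E ≡ R (mod 10), carry-in 0) — take it. So E=3.
Step 2. [col 1: S + E ≡ R (mod 10)] no forcing yet in column 1 (carry-in 0); R=1 is free and consistent — try it, so R=1.
Step 3. [col 1: S + E ≡ R (mod 10)] column 1 reads S+E+carry(0)=R with E=3, R=1; with digits 1,3 already taken and all letters distinct, the only value for S is 8, so S=8.
Step 4. [col 2: F + G ≡ B (mod 10)] several values work for F in column 2 (F + G ≡ B (mod 10), carry-in 1); try F=2, so F=2.
Step 5. [col 2: F + G ≡ B (mod 10)] no forcing yet in column 2 (carry-in 1); B=0 is free and consistent — try it, so B=0.
Step 6. [col 2: F + G ≡ B (mod 10)] from column 2 (F=2, B=0, carry-in 1, digits 0,1,2,3,8 already taken and all letters distinct): G must equal 7. So G=7.
Step 7. [col 3: U + F ≡ S (mod 10)] in column 3 we have U+F≡S with carry-in 1; given F=2, S=8 and digits 0,1,2,3,7,8 already taken and all letters distinct, that pins U to 5, so U=5.
Step 8. [col 4: E + D ≡ F (mod 10)] in column 4 we have E+D≡F with carry-in 0; given E=3, F=2 and digits 0,1,2,3,5,7,8 already taken and all letters distinct, that pins D to 9 ⇒ D=9.
Step 9. [col 5: Z + G ≡ F (mod 10)] column 5 reads Z+G+carry(1)=F with G=7, F=2; with digits 0,1,2,3,5,7,8,9 already taken and all letters distinct, the only value for Z is 4, so Z=4.

Answer: B=0, D=9, E=3, F=2, G=7, R=1, S=8, U=5, Z=4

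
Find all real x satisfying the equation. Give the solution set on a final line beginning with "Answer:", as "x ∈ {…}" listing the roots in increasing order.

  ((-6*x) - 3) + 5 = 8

Step 1. [((-6*x) - 3) + 5 = 8] +5 is outermost — subtract 5 both sides ⇒ sub: (-6*x) - 3 = 3.
Step 2. [(-6*x) - 3 = 3] -3 is outermost — add 3 both sides. So sub: -6*x = 6.
Step 3. [-6*x = 6] leading coefficient -6: divide by -6 ⇒ div: x = -1.

Answer: x ∈ {-1}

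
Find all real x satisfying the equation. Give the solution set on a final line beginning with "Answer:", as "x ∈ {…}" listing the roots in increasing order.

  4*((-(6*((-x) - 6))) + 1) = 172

Step 1. [4*((-(6*((-x) - 6))) + 1) = 172] LHS = 4·(…); ÷4 both sides, so div: (-(6*((-x) - 6))) + 1 = 43.
Step 2. [(-(6*((-x) - 6))) + 1 = 43] 1 comes off first (subtract 1), so sub: -(6*((-x) - 6)) = 42.
Step 3. [-(6*((-x) - 6)) = 42] flip signs both sides, so neg: 6*((-x) - 6) = -42.
Step 4. [6*((-x) - 6) = -42] 6 out front; divide by 6. So div: (-x) - 6 = -7.
Step 5. [(-x) - 6 = -7] 6 comes off first (add 6). So sub: -x = -1.
Step 6. [-x = -1] flip signs both sides ⇒ neg: x = 1.

Answer: x ∈ {1}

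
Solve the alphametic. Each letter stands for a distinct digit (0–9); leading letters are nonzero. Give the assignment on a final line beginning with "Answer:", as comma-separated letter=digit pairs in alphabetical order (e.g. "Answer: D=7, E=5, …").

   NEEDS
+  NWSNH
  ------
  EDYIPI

Step 1. [E] the sum has 6 digits but both addends have 5; that extra leading digit E is the final carry, namely 1 ⇒ E=1.
Step 2. [col 1: S + H ≡ I (mod 10)] S=4 is one option consistent with column 1 (S + H ≡ I (mod 10), carry-in 0) — take it. So S=4.
Step 3. [col 1: S + H ≡ I (mod 10)] I=6 is one option consistent with column 1 (S + H ≡ I (mod 10), carry-in 0) — take it. So I=6.
Step 4. [col 1: S + H ≡ I (mod 10)] column 1 reads S+H+carry(0)=I with S=4, I=6; with digits 1,4,6 already taken and all letters distinct, the only value for H is 2. So H=2.
Step 5. [col 2: D + N ≡ P (mod 10)] column 2 (D + N ≡ P (mod 10), carry-in 0) doesn't pin N yet; pick N=8 and continue, so N=8.
Step 6. [col 2: D + N ≡ P (mod 10)] column 2 (D + N ≡ P (mod 10), carry-in 0) doesn't pin P yet; pick P=5 and continue, so P=5.
Step 7. [col 2: D + N ≡ P (mod 10)] column 2: given N=8, P=5, carry-in 0, and digits 1,2,4,5,6,8 already taken and all letters distinct, D+N≡P (mod 10) forces D=7 ⇒ D=7.
Step 8. [col 4: E + W ≡ Y (mod 10)] column 4 reads E+W+carry(0)=Y with E=1; with digits 1,2,4,5,6,7,8 already taken and all letters distinct, the only value for W is 9, so W=9.
Step 9. [col 4: E + W ≡ Y (mod 10)] column 4 reads E+W+carry(0)=Y with E=1, W=9; with digits 1,2,4,5,6,7,8,9 already taken and all letters distinct, the only value for Y is 0, so Y=0.

Answer: D=7, E=1, H=2, I=6, N=8, P=5, S=4, W=9, Y=0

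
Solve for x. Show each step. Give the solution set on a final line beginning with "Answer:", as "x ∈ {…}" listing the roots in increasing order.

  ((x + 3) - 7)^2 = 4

Step 1. [((x + 3) - 7)^2 = 4] 4 ≥ 0, LHS is (·)² — take ±√ ⇒ sqrt: (x + 3) - 7 = 2 or -2.
Step 2. [(x + 3) - 7 = 2 or -2] peel the -7: add 7 from each side ⇒ sub: x + 3 = 9 or 5.
Step 3. [x + 3 = 9 or 5] subtract 3: x sits inside (… + 3). So sub: x = 6 or 2.

Answer: x ∈ {2, 6}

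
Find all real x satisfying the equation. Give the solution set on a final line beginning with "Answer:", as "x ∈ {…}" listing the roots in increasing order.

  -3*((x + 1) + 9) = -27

Step 1. [-3*((x + 1) + 9) = -27] LHS = -3·(…); ÷-3 both sides, so div: (x + 1) + 9 = 9.
Step 2. [(x + 1) + 9 = 9] +9 is outermost — subtract 9 both sides ⇒ sub: x + 1 = 0.
Step 3. [x + 1 = 0] peel the +1: subtract 1 from each side. So sub: x = -1.

Answer: x ∈ {-1}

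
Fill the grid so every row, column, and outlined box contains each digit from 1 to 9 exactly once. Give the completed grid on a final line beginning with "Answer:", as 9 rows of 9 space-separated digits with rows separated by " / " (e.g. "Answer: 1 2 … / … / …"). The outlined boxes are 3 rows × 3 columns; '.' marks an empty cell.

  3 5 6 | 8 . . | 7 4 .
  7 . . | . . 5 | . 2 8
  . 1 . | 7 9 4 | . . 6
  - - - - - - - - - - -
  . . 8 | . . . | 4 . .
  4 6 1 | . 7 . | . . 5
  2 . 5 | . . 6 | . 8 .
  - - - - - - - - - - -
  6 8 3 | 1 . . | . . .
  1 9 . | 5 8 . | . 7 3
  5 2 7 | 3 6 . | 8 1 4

Step 1. [r8c6∈{2}] r8c6's peers cover all but 2 ⇒ r8c6=2.
Step 2. [r1c9∈{1,9}] row 1 places 9 nowhere but r1c9. So r1c9=9.
Step 3. [r2c5∈{1,3}] across box 2, 3 lands solely at r2c5 ⇒ r2c5=3.
Step 4. [r4c1∈{9}] r4c1 is down to just 9. So r4c1=9.
Step 5. [r4c4∈{2}] nothing but 2 survives at r4c4 ⇒ r4c4=2.
Step 6. [r5c4∈{9}] nothing but 9 survives at r5c4 ⇒ r5c4=9.
Step 7. [r5c8∈{3}] r5c8's peers cover all but 3. So r5c8=3.
Step 8. [r7c8∈{5,9}] r7c8 is the only open cell in col 8 admitting 9 ⇒ r7c8=9.
Step 9. [r1c6∈{1}] r1c6 has the single candidate 1 ⇒ r1c6=1.
Step 10. [r7c7∈{2,5}] 5 has one home in row 7: r7c7, so r7c7=5.
Step 11. [r6c2∈{3,7}] in row 6, 3 fits only at r6c2, so r6c2=3.
Step 12. [r6c9∈{1,7}] 7 has one home in row 6: r6c9 ⇒ r6c9=7.
Step 13. [r4c9∈{1}] r4c9 has the single candidate 1 ⇒ r4c9=1.
Step 14. [r2c2∈{4}] r2c2 is down to just 4, so r2c2=4.
Step 15. [r6c4∈{4}] nothing but 4 survives at r6c4 ⇒ r6c4=4.
Step 16. [r7c5∈{4}] r7c5 has the single candidate 4 ⇒ r7c5=4.
Step 17. [r4c5∈{5}] only 5 remains possible at r4c5, so r4c5=5.
Step 18. [r5c7∈{2}] r5c7 has the single candidate 2, so r5c7=2.
Step 19. [r7c9∈{2}] nothing but 2 survives at r7c9 ⇒ r7c9=2.
Step 20. [r6c7∈{9}] only 9 remains possible at r6c7 ⇒ r6c7=9.
Step 21. [r9c6∈{9}] r9c6 is down to just 9, so r9c6=9.
Step 22. [r2c3∈{9}] r2c3 is down to just 9, so r2c3=9.
Step 23. [r3c1∈{8}] only 8 remains possible at r3c1, so r3c1=8.
Step 24. [r8c7∈{6}] r8c7's peers cover all but 6. So r8c7=6.
Step 25. [r4c2∈{7}] only 7 remains possible at r4c2, so r4c2=7.
Step 26. [r3c8∈{5}] nothing but 5 survives at r3c8, so r3c8=5.
Step 27. [r3c7∈{3}] nothing but 3 survives at r3c7. So r3c7=3.
Step 28. [r7c6∈{7}] only 7 remains possible at r7c6, so r7c6=7.
Step 29. [r4c8∈{6}] nothing but 6 survives at r4c8, so r4c8=6.
Step 30. [r3c3∈{2}] nothing but 2 survives at r3c3, so r3c3=2.
Step 31. [r2c7∈{1}] r2c7 has the single candidate 1. So r2c7=1.
Step 32. [r5c6∈{8}] r5c6 is down to just 8 ⇒ r5c6=8.
Step 33. [r4c6∈{3}] r4c6 is down to just 3 ⇒ r4c6=3.
Step 34. [r6c5∈{1}] only 1 remains possible at r6c5, so r6c5=1.
Step 35. [r2c4∈{6}] only 6 remains possible at r2c4. So r2c4=6.
Step 36. [r1c5∈{2}] r1c5's peers cover all but 2 ⇒ r1c5=2.
Step 37. [r8c3∈{4}] r8c3's peers cover all but 4, so r8c3=4.

Answer: 3 5 6 8 2 1 7 4 9 / 7 4 9 6 3 5 1 2 8 / 8 1 2 7 9 4 3 5 6 / 9 7 8 2 5 3 4 6 1 / 4 6 1 9 7 8 2 3 5 / 2 3 5 4 1 6 9 8 7 / 6 8 3 1 4 7 5 9 2 / 1 9 4 5 8 2 6 7 3 / 5 2 7 3 6 9 8 1 4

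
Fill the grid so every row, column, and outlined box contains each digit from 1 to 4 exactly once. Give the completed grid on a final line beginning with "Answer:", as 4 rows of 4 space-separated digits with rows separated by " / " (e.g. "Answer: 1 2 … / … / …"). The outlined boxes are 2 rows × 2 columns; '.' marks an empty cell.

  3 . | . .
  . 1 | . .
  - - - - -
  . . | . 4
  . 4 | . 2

Step 1. [r1c2∈{2}] nothing but 2 survives at r1c2 ⇒ r1c2=2.
Step 2. [r4c3∈{1,3}] across row 4, 3 lands solely at r4c3. So r4c3=3.
Step 3. [r3c3∈{1}] only 1 remains possible at r3c3, so r3c3=1.
Step 4. [r2c3∈{2,4}] 2 has one home in row 2: r2c3 ⇒ r2c3=2.
Step 5. [r3c2∈{3}] r3c2's peers cover all but 3 ⇒ r3c2=3.
Step 6. [r1c3∈{4}] nothing but 4 survives at r1c3, so r1c3=4.
Step 7. [r1c4∈{1}] r1c4 has the single candidate 1 ⇒ r1c4=1.
Step 8. [r2c1∈{4}] r2c1 has the single candidate 4 ⇒ r2c1=4.
Step 9. [r3c1∈{2}] only 2 remains possible at r3c1. So r3c1=2.
Step 10. [r2c4∈{3}] nothing but 3 survives at r2c4. So r2c4=3.
Step 11. [r4c1∈{1}] r4c1's peers cover all but 1. So r4c1=1.

Answer: 3 2 4 1 / 4 1 2 3 / 2 3 1 4 / 1 4 3 2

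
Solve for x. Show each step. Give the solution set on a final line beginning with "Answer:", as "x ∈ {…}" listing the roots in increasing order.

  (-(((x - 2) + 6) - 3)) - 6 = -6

Step 1. [(-(((x - 2) + 6) - 3)) - 6 = -6] 6 comes off first (add 6) ⇒ sub: -(((x - 2) + 6) - 3) = 0.
Step 2. [-(((x - 2) + 6) - 3) = 0] leading − — multiply by −1. So neg: ((x - 2) + 6) - 3 = 0.
Step 3. [((x - 2) + 6) - 3 = 0] peel the -3: add 3 from each side. So sub: (x - 2) + 6 = 3.
Step 4. [(x - 2) + 6 = 3] the outer +6 inverts by subtracting 6. So sub: x - 2 = -3.
Step 5. [x - 2 = -3] the outer -2 inverts by adding 2 ⇒ sub: x = -1.

Answer: x ∈ {-1}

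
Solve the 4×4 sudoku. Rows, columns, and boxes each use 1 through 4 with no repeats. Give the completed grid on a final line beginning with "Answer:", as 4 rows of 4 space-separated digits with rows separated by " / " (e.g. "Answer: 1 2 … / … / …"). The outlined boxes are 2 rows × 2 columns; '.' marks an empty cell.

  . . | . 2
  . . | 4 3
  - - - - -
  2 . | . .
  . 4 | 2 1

Step 1. [r3c2∈{1,3}] across row 3, 1 lands solely at r3c2 ⇒ r3c2=1.
Step 2. [r1c1∈{1,3,4}] in row 1, 4 fits only at r1c1. So r1c1=4.
Step 3. [r1c3∈{1}] only 1 remains possible at r1c3. So r1c3=1.
Step 4. [r2c2∈{2}] r2c2 has the single candidate 2. So r2c2=2.
Step 5. [r1c2∈{3}] r1c2 has the single candidate 3, so r1c2=3.
Step 6. [r4c1∈{3}] r4c1 is down to just 3. So r4c1=3.
Step 7. [r3c4∈{4}] r3c4's peers cover all but 4, so r3c4=4.
Step 8. [r3c3∈{3}] r3c3 has the single candidate 3, so r3c3=3.
Step 9. [r2c1∈{1}] only 1 remains possible at r2c1, so r2c1=1.

Answer: 4 3 1 2 / 1 2 4 3 / 2 1 3 4 / 3 4 2 1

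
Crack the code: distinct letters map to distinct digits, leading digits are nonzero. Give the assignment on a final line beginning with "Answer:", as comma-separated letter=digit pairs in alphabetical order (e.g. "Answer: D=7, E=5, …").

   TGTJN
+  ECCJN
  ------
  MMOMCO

Step 1. [col 1: N + N ≡ O (mod 10)] column 1 (N + N ≡ O (mod 10), carry-in 0) doesn't pin O yet; pick O=0 and continue. So O=0.
Step 2. [M] the sum has 6 digits but both addends have 5; that extra leading digit M is the final carry, namely 1, so M=1.
Step 3. [col 1: N + N ≡ O (mod 10)] from column 1 (O=0, carry-in 0, digits 0,1 already taken and all letters distinct): N must equal 5 ⇒ N=5.
Step 4. [col 2: J + J ≡ C (mod 10)] column 2 (J + J ≡ C (mod 10), carry-in 1) doesn't pin J yet; pick J=3 and continue, so J=3.
Step 5. [col 2: J + J ≡ C (mod 10)] from column 2 (J=3, carry-in 1, digits 0,1,3,5 already taken and all letters distinct): C must equal 7. So C=7.
Step 6. [col 3: T + C ≡ M (mod 10)] in column 3 we have T+C≡M with carry-in 0; given C=7, M=1 and digits 0,1,3,5,7 already taken and all letters distinct, that pins T to 4 ⇒ T=4.
Step 7. [col 4: G + C ≡ O (mod 10)] from column 4 (C=7, O=0, carry-in 1, digits 0,1,3,4,5,7 already taken and all letters distinct): G must equal 2, so G=2.
Step 8. [col 5: T + E ≡ M (mod 10)] column 5: given T=4, M=1, carry-in 1, and digits 0,1,2,3,4,5,7 already taken and all letters distinct, T+E≡M (mod 10) forces E=6, so E=6.

Answer: C=7, E=6, G=2, J=3, M=1, N=5, O=0, T=4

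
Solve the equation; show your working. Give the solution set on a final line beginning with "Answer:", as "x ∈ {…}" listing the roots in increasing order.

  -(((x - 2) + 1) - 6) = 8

Step 1. [-(((x - 2) + 1) - 6) = 8] flip signs both sides ⇒ neg: ((x - 2) + 1) - 6 = -8.
Step 2. [((x - 2) + 1) - 6 = -8] the outer -6 inverts by adding 6, so sub: (x - 2) + 1 = -2.
Step 3. [(x - 2) + 1 = -2] peel the +1: subtract 1 from each side, so sub: x - 2 = -3.
Step 4. [x - 2 = -3] the outer -2 inverts by adding 2, so sub: x = -1.

Answer: x ∈ {-1}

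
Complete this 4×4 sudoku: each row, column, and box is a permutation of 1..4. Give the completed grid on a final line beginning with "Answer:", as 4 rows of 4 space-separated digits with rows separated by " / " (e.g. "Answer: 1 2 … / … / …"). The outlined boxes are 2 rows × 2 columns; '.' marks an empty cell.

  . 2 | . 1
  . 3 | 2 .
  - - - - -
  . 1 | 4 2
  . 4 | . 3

Step 1. [r2c1∈{1,4}] 1 has one home in row 2: r2c1 ⇒ r2c1=1.
Step 2. [r3c1∈{3}] nothing but 3 survives at r3c1. So r3c1=3.
Step 3. [r2c4∈{4}] only 4 remains possible at r2c4. So r2c4=4.
Step 4. [r1c3∈{3}] only 3 remains possible at r1c3, so r1c3=3.
Step 5. [r1c1∈{4}] r1c1 is down to just 4, so r1c1=4.
Step 6. [r4c1∈{2}] r4c1's peers cover all but 2 ⇒ r4c1=2.
Step 7. [r4c3∈{1}] r4c3's peers cover all but 1, so r4c3=1.

Answer: 4 2 3 1 / 1 3 2 4 / 3 1 4 2 / 2 4 1 3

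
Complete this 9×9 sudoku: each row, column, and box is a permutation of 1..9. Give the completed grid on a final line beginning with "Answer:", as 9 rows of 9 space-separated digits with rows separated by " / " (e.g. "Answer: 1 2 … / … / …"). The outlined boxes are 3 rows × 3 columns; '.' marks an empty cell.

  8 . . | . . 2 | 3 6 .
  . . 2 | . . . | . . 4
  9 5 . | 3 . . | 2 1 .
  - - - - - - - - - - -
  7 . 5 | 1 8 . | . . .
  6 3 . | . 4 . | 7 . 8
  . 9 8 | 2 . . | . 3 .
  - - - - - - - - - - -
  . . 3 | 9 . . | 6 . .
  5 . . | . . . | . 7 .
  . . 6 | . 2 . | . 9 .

Step 1. [r3c6∈{4,6,7,8}] 8 has one home in row 3: r3c6. So r3c6=8.
Step 2. [r5c4∈{5}] nothing but 5 survives at r5c4. So r5c4=5.
Step 3. [r3c5∈{6,7}] row 3 places 6 nowhere but r3c5, so r3c5=6.
Step 4. [r2c4∈{7}] only 7 remains possible at r2c4, so r2c4=7.
Step 5. [r7c1∈{1,2,4}] in col 1, 2 fits only at r7c1 ⇒ r7c1=2.
Step 6. [r3c3∈{4,7}] in row 3, 4 fits only at r3c3, so r3c3=4.
Step 7. [r4c6∈{3,6,9}] in row 4, 3 fits only at r4c6 ⇒ r4c6=3.
Step 8. [r9c9∈{1,3,5}] row 9 places 3 nowhere but r9c9. So r9c9=3.
Step 9. [r6c6∈{6,7}] across box 5, 6 lands solely at r6c6 ⇒ r6c6=6.
Step 10. [r1c3∈{1,7}] r1c3 is the only open cell in col 3 admitting 7, so r1c3=7.
Step 11. [r1c2∈{1}] r1c2 has the single candidate 1. So r1c2=1.
Step 12. [r4c2∈{2,4}] col 2 places 2 nowhere but r4c2. So r4c2=2.
Step 13. [r6c1∈{1,4}] in box 4, 4 fits only at r6c1 ⇒ r6c1=4.
Step 14. [r9c1∈{1}] r9c1 has the single candidate 1, so r9c1=1.
Step 15. [r1c4∈{4}] nothing but 4 survives at r1c4 ⇒ r1c4=4.
Step 16. [r9c4∈{8}] only 8 remains possible at r9c4 ⇒ r9c4=8.
Step 17. [r4c8∈{4}] r4c8's peers cover all but 4 ⇒ r4c8=4.
Step 18. [r4c7∈{9}] r4c7 has the single candidate 9, so r4c7=9.
Step 19. [r1c9∈{5,9}] col 9 places 9 nowhere but r1c9, so r1c9=9.
Step 20. [r2c5∈{1,5,9}] col 5 places 9 nowhere but r2c5 ⇒ r2c5=9.
Step 21. [r2c6∈{1,5}] r2c6 is the only open cell in row 2 admitting 1, so r2c6=1.
Step 22. [r8c6∈{4}] only 4 remains possible at r8c6. So r8c6=4.
Step 23. [r7c2∈{4,7,8}] in row 7, 4 fits only at r7c2, so r7c2=4.
Step 24. [r7c8∈{5,8}] in row 7, 8 fits only at r7c8 ⇒ r7c8=8.
Step 25. [r8c7∈{1}] r8c7's peers cover all but 1, so r8c7=1.
Step 26. [r7c9∈{5}] r7c9's peers cover all but 5, so r7c9=5.
Step 27. [r7c6∈{7}] only 7 remains possible at r7c6, so r7c6=7.
Step 28. [r2c8∈{5}] nothing but 5 survives at r2c8, so r2c8=5.
Step 29. [r9c7∈{4}] r9c7's peers cover all but 4. So r9c7=4.
Step 30. [r8c9∈{2}] r8c9 has the single candidate 2 ⇒ r8c9=2.
Step 31. [r4c9∈{6}] only 6 remains possible at r4c9 ⇒ r4c9=6.
Step 32. [r2c1∈{3}] r2c1 has the single candidate 3 ⇒ r2c1=3.
Step 33. [r8c2∈{8}] r8c2 has the single candidate 8 ⇒ r8c2=8.
Step 34. [r3c9∈{7}] r3c9 has the single candidate 7 ⇒ r3c9=7.
Step 35. [r2c7∈{8}] r2c7 is down to just 8, so r2c7=8.
Step 36. [r6c9∈{1}] nothing but 1 survives at r6c9, so r6c9=1.
Step 37. [r5c8∈{2}] r5c8 is down to just 2, so r5c8=2.
Step 38. [r7c5∈{1}] r7c5's peers cover all but 1 ⇒ r7c5=1.
Step 39. [r5c3∈{1}] r5c3's peers cover all but 1, so r5c3=1.
Step 40. [r8c3∈{9}] r8c3's peers cover all but 9. So r8c3=9.
Step 41. [r1c5∈{5}] r1c5's peers cover all but 5, so r1c5=5.
Step 42. [r8c5∈{3}] r8c5's peers cover all but 3 ⇒ r8c5=3.
Step 43. [r9c2∈{7}] r9c2's peers cover all but 7. So r9c2=7.
Step 44. [r5c6∈{9}] r5c6's peers cover all but 9 ⇒ r5c6=9.
Step 45. [r6c7∈{5}] r6c7's peers cover all but 5, so r6c7=5.
Step 46. [r8c4∈{6}] nothing but 6 survives at r8c4, so r8c4=6.
Step 47. [r2c2∈{6}] r2c2's peers cover all but 6 ⇒ r2c2=6.
Step 48. [r9c6∈{5}] only 5 remains possible at r9c6 ⇒ r9c6=5.
Step 49. [r6c5∈{7}] only 7 remains possible at r6c5 ⇒ r6c5=7.

Answer: 8 1 7 4 5 2 3 6 9 / 3 6 2 7 9 1 8 5 4 / 9 5 4 3 6 8 2 1 7 / 7 2 5 1 8 3 9 4 6 / 6 3 1 5 4 9 7 2 8 / 4 9 8 2 7 6 5 3 1 / 2 4 3 9 1 7 6 8 5 / 5 8 9 6 3 4 1 7 2 / 1 7 6 8 2 5 4 9 3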